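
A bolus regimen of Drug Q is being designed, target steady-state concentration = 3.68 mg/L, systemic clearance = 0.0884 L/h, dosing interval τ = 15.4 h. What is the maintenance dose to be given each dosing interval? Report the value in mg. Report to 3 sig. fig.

At steady state, Dose/τ = Css × CL.
Dose = Css × CL × τ = 3.68 × 0.08840 × 15.4 = 5.010 mg

5.01 mg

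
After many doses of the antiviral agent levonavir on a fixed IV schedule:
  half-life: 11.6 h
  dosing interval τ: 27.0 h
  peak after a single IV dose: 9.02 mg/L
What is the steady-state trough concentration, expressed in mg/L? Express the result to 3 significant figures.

k = ln2 / t½ = 0.693147 / 11.6 = 0.05975 h⁻¹
e^(−kτ) = e^(−0.05975 × 27.0) = 0.1992
Accumulation ratio R = 1 / (1 − e^(−kτ)) = 1 / (1 − 0.1992) = 1.249
Steady-state trough = C₀ × R × e^(−kτ) = 9.02 × 1.249 × 0.1992 = 2.244 mg/L

2.24 mg/L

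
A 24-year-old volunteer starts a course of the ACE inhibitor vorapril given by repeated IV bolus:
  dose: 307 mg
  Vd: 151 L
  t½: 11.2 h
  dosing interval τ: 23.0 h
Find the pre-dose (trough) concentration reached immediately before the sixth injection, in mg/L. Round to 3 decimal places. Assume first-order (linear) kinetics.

C₀ per dose = Dose / Vd = 307 / 151 = 2.033 mg/L
k = ln2 / t½ = 0.693147 / 11.2 = 0.06189 h⁻¹
Fraction remaining after one interval: r = e^(−kτ) = e^(−0.06189 × 23.0) = 0.2409
Before dose 6, 5 doses have been given (aged 1τ, 2τ, 3τ, 4τ, 5τ).
C_trough = C₀ × (r + r² + … + r^5) = C₀ × r(1−r^5)/(1−r)
        = 2.033 × 0.2409 × (1 − 0.0008113) / (1 − 0.2409) = 0.6446 mg/L

0.645 mg/L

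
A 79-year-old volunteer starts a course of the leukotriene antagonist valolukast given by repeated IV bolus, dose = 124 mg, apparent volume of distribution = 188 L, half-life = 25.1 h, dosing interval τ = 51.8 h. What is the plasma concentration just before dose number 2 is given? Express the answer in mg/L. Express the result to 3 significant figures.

C₀ per dose = Dose / Vd = 124 / 188 = 0.6596 mg/L
k = ln2 / t½ = 0.693147 / 25.1 = 0.02762 h⁻¹
Fraction remaining after one interval: r = e^(−kτ) = e^(−0.02762 × 51.8) = 0.2391
Before dose 2, 1 dose has been given (aged 1τ).
C_trough = C₀ × r = 0.6596 × 0.2391 = 0.1577 mg/L

0.158 mg/L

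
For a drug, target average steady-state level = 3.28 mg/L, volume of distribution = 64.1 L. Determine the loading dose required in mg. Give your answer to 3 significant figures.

LD = Css × Vd = 3.28 × 64.1 = 210.2 mg

210 mg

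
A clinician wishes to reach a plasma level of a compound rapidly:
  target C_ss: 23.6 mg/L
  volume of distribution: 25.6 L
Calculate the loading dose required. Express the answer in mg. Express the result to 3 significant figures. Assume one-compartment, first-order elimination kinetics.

604 mg

LD = Css × Vd = 23.6 × 25.6 = 604.2 mg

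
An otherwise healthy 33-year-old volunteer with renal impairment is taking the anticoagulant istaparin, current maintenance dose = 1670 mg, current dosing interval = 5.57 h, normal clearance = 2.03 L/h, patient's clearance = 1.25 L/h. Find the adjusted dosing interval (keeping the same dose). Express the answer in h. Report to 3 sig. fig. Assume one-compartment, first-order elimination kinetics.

To keep the same average steady-state level, dosing rate must scale with clearance.
CL ratio = 1.25 / 2.03 = 0.6158
New interval (same dose) = 5.57 / 0.6158 = 9.045 h

9.05 h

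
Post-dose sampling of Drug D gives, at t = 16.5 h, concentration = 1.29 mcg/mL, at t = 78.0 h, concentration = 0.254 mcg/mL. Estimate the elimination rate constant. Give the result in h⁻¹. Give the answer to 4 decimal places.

k = ln(C₁/C₂) / (t₂ − t₁) = ln(1.29/0.254) / (78.0 − 16.5)
  = 1.625 / 61.50 = 0.02642 h⁻¹

0.0264 h⁻¹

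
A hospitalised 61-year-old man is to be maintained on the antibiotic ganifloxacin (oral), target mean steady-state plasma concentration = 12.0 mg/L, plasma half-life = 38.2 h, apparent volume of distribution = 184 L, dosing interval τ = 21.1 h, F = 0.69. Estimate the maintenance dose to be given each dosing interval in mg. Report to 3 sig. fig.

1230 mg

k = ln2 / t½ = 0.693147 / 38.2 = 0.01815 h⁻¹
CL = k × Vd = 0.01815 × 184 = 3.340 L/h
At steady state, F × (Dose/τ) = Css × CL.
Dose = Css × CL × τ / F = 12.0 × 3.340 × 21.1 / 0.69 = 1226 mg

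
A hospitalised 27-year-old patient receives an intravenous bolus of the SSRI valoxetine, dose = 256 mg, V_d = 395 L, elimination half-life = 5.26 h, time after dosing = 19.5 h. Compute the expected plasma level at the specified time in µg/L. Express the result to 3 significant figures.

C₀ = Dose / Vd = 256.0 / 395 = 0.6481 mg/L
k = ln2 / t½ = 0.693147 / 5.26 = 0.1318 h⁻¹
C = C₀ · e^(−k·t) = 0.6481 × e^(−0.1318 × 19.5)
  = 0.6481 × 0.07653 = 0.04960 mg/L
Convert: 0.04960 mg/L × 1000 = 49.60 µg/L

49.6 µg/L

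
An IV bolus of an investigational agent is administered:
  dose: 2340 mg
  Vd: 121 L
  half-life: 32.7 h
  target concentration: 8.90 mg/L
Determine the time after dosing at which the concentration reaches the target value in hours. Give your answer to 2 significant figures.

C₀ = Dose / Vd = 2340 / 121 = 19.34 mg/L
k = ln2 / t½ = 0.693147 / 32.7 = 0.02120 h⁻¹
t = ln(C₀ / C) / k = ln(19.34 / 8.90) / 0.02120
  = ln(2.173) / 0.02120 = 0.7761 / 0.02120 = 36.61 h

37 h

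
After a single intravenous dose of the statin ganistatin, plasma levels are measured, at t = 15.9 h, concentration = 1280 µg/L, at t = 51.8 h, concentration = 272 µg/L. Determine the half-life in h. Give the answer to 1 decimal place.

k = ln(C₁/C₂) / (t₂ − t₁) = ln(1280/272) / (51.8 − 15.9)
  = 1.549 / 35.90 = 0.04315 h⁻¹
t½ = ln2 / k = 0.693147 / 0.04315 = 16.06 h

16.1 h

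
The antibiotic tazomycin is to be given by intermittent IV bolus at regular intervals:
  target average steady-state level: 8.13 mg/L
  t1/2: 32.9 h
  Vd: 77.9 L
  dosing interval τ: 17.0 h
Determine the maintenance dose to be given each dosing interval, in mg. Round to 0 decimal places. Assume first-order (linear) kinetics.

k = ln2 / t½ = 0.693147 / 32.9 = 0.02107 h⁻¹
CL = k × Vd = 0.02107 × 77.9 = 1.641 L/h
At steady state, Dose/τ = Css × CL.
Dose = Css × CL × τ = 8.13 × 1.641 × 17.0 = 226.8 mg

227 mg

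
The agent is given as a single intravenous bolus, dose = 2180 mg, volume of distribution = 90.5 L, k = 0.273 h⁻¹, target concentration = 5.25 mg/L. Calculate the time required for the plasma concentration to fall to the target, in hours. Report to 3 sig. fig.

5.58 h

C₀ = Dose / Vd = 2180 / 90.5 = 24.09 mg/L
t = ln(C₀ / C) / k = ln(24.09 / 5.25) / 0.2730
  = ln(4.589) / 0.2730 = 1.524 / 0.2730 = 5.582 h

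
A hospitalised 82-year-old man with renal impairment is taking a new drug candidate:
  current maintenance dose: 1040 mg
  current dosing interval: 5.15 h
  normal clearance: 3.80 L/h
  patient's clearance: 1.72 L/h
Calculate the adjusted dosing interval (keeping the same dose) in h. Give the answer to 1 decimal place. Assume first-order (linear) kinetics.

11.4 h

To keep the same average steady-state level, dosing rate must scale with clearance.
CL ratio = 1.72 / 3.80 = 0.4526
New interval (same dose) = 5.15 / 0.4526 = 11.38 h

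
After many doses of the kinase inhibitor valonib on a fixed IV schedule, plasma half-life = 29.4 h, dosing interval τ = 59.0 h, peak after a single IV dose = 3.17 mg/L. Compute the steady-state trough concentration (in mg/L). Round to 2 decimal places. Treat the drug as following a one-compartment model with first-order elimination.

k = ln2 / t½ = 0.693147 / 29.4 = 0.02358 h⁻¹
e^(−kτ) = e^(−0.02358 × 59.0) = 0.2488
Accumulation ratio R = 1 / (1 − e^(−kτ)) = 1 / (1 − 0.2488) = 1.331
Steady-state trough = C₀ × R × e^(−kτ) = 3.17 × 1.331 × 0.2488 = 1.050 mg/L

1.05 mg/L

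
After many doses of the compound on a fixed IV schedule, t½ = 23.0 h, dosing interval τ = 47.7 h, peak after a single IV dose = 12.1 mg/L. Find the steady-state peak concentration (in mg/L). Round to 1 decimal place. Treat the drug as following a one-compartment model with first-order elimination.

15.9 mg/L

k = ln2 / t½ = 0.693147 / 23.0 = 0.03014 h⁻¹
e^(−kτ) = e^(−0.03014 × 47.7) = 0.2375
Accumulation ratio R = 1 / (1 − e^(−kτ)) = 1 / (1 − 0.2375) = 1.311
Steady-state peak = C₀ × R = 12.1 × 1.311 = 15.86 mg/L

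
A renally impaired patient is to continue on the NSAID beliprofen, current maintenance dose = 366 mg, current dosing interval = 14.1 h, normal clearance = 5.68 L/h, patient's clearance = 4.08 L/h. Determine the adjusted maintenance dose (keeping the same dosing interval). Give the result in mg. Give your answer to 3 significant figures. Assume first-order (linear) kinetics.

To keep the same average steady-state level, dosing rate must scale with clearance.
CL ratio = 4.08 / 5.68 = 0.7183
New dose (same interval) = 366 × 0.7183 = 262.9 mg

263 mg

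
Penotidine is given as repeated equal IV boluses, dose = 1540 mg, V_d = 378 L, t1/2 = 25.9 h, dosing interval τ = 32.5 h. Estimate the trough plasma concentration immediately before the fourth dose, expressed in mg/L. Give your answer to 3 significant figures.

C₀ per dose = Dose / Vd = 1540 / 378 = 4.074 mg/L
k = ln2 / t½ = 0.693147 / 25.9 = 0.02676 h⁻¹
Fraction remaining after one interval: r = e^(−kτ) = e^(−0.02676 × 32.5) = 0.4191
Before dose 4, 3 doses have been given (aged 1τ, 2τ, 3τ).
C_trough = C₀ × (r + r² + … + r^3) = C₀ × r(1−r^3)/(1−r)
        = 4.074 × 0.4191 × (1 − 0.07361) / (1 − 0.4191) = 2.723 mg/L

2.72 mg/L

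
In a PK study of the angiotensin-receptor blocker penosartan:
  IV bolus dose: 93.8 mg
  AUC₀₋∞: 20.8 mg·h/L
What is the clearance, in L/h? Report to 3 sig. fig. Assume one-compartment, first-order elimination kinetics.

4.51 L/h

CL = Dose / AUC = 93.8 / 20.8 = 4.510 L/h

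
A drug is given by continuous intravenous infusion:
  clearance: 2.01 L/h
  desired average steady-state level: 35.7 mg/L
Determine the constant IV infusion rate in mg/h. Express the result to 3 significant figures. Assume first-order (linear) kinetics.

At steady state, infusion rate R₀ = Css × CL = 35.7 × 2.010 = 71.76 mg/h

71.8 mg/h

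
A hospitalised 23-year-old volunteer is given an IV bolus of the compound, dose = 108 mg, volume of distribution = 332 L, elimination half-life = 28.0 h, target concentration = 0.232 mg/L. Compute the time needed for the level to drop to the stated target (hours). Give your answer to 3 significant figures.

C₀ = Dose / Vd = 108.0 / 332 = 0.3253 mg/L
k = ln2 / t½ = 0.693147 / 28.0 = 0.02476 h⁻¹
t = ln(C₀ / C) / k = ln(0.3253 / 0.232) / 0.02476
  = ln(1.402) / 0.02476 = 0.3379 / 0.02476 = 13.65 h

13.7 h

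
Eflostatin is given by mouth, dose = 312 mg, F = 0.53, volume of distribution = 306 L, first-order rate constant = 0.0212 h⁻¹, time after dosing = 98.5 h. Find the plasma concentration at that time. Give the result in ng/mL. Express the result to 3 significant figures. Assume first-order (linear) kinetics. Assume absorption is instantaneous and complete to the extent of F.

Amount reaching circulation = F × Dose = 0.53 × 312.0 = 165.4 mg
C₀ = F·Dose / Vd = 165.4 / 306 = 0.5405 mg/L
C = C₀ · e^(−k·t) = 0.5405 × e^(−0.02120 × 98.5)
  = 0.5405 × 0.1239 = 0.06697 mg/L
Convert: 0.06697 mg/L × 1000 = 66.97 ng/mL

67.0 ng/mL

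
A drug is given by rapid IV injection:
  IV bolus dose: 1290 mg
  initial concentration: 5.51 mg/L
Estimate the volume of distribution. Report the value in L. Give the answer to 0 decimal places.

Vd = Dose / C₀ = 1290 / 5.51 = 234.1 L

234 L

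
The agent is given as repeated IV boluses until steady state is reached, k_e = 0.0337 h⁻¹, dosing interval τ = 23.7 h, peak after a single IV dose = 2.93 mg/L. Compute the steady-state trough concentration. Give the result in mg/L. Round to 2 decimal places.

2.40 mg/L

e^(−kτ) = e^(−0.03370 × 23.7) = 0.4499
Accumulation ratio R = 1 / (1 − e^(−kτ)) = 1 / (1 − 0.4499) = 1.818
Steady-state trough = C₀ × R × e^(−kτ) = 2.93 × 1.818 × 0.4499 = 2.397 mg/L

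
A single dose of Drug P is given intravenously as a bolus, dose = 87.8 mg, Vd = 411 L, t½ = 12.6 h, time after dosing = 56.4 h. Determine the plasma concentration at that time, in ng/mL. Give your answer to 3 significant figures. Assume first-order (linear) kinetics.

C₀ = Dose / Vd = 87.80 / 411 = 0.2136 mg/L
k = ln2 / t½ = 0.693147 / 12.6 = 0.05501 h⁻¹
C = C₀ · e^(−k·t) = 0.2136 × e^(−0.05501 × 56.4)
  = 0.2136 × 0.04493 = 0.009597 mg/L
Convert: 0.009597 mg/L × 1000 = 9.597 ng/mL

9.60 ng/mL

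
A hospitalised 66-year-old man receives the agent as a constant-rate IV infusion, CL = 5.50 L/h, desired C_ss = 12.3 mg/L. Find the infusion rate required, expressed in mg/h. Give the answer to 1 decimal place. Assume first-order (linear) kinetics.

At steady state, infusion rate R₀ = Css × CL = 12.3 × 5.500 = 67.65 mg/h

67.7 mg/h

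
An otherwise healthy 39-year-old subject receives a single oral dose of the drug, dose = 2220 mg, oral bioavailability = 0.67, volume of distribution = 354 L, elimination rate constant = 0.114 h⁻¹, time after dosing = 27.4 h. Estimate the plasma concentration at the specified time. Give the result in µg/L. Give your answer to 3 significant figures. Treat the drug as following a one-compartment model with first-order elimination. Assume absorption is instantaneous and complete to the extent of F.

185 µg/L

Amount reaching circulation = F × Dose = 0.67 × 2220 = 1487 mg
C₀ = F·Dose / Vd = 1487 / 354 = 4.201 mg/L
C = C₀ · e^(−k·t) = 4.201 × e^(−0.1140 × 27.4)
  = 4.201 × 0.04400 = 0.1848 mg/L
Convert: 0.1848 mg/L × 1000 = 184.8 µg/L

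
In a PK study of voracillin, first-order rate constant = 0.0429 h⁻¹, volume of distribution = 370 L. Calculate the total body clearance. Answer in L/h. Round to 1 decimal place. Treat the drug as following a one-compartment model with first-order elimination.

15.9 L/h

CL = k × Vd = 0.0429 × 370 = 15.87 L/h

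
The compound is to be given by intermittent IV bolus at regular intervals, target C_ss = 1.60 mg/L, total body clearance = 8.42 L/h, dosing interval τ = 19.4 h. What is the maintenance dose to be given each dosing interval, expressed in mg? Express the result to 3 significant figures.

261 mg

At steady state, Dose/τ = Css × CL.
Dose = Css × CL × τ = 1.60 × 8.420 × 19.4 = 261.4 mg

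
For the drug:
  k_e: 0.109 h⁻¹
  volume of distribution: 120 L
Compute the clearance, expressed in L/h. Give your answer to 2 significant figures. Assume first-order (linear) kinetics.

13 L/h

CL = k × Vd = 0.109 × 120 = 13.08 L/h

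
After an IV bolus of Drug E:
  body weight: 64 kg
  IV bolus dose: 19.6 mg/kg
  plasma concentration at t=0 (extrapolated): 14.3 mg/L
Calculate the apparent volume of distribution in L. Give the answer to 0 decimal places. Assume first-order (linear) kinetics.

88 L

Dose = 19.6 × 64 = 1254 mg
Vd = Dose / C₀ = 1254 / 14.3 = 87.69 L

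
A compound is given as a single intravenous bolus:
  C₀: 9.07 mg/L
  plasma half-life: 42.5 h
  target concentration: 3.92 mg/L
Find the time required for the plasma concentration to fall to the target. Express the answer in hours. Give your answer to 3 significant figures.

51.4 h

k = ln2 / t½ = 0.693147 / 42.5 = 0.01631 h⁻¹
t = ln(C₀ / C) / k = ln(9.070 / 3.92) / 0.01631
  = ln(2.314) / 0.01631 = 0.8390 / 0.01631 = 51.44 h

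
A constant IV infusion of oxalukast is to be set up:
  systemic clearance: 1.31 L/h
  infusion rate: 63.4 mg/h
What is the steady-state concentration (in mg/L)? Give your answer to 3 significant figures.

At steady state Css = R₀ / CL = 63.4 / 1.310 = 48.40 mg/L

48.4 mg/L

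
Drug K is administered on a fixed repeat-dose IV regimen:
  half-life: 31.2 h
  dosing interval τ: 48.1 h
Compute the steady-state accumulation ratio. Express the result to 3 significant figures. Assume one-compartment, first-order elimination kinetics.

k = ln2 / t½ = 0.693147 / 31.2 = 0.02222 h⁻¹
e^(−kτ) = e^(−0.02222 × 48.1) = 0.3434
Accumulation ratio R = 1 / (1 − e^(−kτ)) = 1 / (1 − 0.3434) = 1.523

1.52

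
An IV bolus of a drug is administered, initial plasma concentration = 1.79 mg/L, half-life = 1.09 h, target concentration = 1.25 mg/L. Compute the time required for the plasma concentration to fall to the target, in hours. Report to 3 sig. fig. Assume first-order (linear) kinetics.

0.565 h

k = ln2 / t½ = 0.693147 / 1.09 = 0.6359 h⁻¹
t = ln(C₀ / C) / k = ln(1.790 / 1.25) / 0.6359
  = ln(1.432) / 0.6359 = 0.3591 / 0.6359 = 0.5647 h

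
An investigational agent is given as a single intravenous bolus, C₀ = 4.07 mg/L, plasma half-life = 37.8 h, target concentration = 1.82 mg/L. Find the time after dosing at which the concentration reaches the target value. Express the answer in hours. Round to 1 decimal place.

k = ln2 / t½ = 0.693147 / 37.8 = 0.01834 h⁻¹
t = ln(C₀ / C) / k = ln(4.070 / 1.82) / 0.01834
  = ln(2.236) / 0.01834 = 0.8047 / 0.01834 = 43.88 h

43.9 h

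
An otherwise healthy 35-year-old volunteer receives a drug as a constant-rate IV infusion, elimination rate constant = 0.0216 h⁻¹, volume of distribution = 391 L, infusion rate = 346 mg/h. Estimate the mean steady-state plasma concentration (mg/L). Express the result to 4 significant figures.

CL = k × Vd = 0.02160 × 391 = 8.446 L/h
At steady state Css = R₀ / CL = 346 / 8.446 = 40.97 mg/L

40.97 mg/L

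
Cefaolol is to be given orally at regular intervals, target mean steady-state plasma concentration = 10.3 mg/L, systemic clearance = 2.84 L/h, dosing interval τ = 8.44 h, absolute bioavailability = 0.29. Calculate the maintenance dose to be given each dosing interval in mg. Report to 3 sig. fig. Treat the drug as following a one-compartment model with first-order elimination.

851 mg

At steady state, F × (Dose/τ) = Css × CL.
Dose = Css × CL × τ / F = 10.3 × 2.840 × 8.44 / 0.29 = 851.3 mg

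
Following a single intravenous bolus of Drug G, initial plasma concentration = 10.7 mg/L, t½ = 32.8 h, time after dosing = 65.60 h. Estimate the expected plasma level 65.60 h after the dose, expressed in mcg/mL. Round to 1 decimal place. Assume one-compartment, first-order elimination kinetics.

2.7 mcg/mL

k = ln2 / t½ = 0.693147 / 32.8 = 0.02113 h⁻¹
t / t½ = 65.60 / 32.8 = 2 half-lives
C = C₀ × (1/2)^2 = 10.70 × 0.2500 = 2.675 mg/L
(2.675 mg/L = 2.675 mcg/mL)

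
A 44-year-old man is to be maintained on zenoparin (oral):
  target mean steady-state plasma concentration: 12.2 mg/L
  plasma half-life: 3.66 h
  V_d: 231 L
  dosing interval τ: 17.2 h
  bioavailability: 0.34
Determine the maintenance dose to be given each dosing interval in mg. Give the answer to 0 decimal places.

k = ln2 / t½ = 0.693147 / 3.66 = 0.1894 h⁻¹
CL = k × Vd = 0.1894 × 231 = 43.75 L/h
At steady state, F × (Dose/τ) = Css × CL.
Dose = Css × CL × τ / F = 12.2 × 43.75 × 17.2 / 0.34 = 27000 mg

27000 mg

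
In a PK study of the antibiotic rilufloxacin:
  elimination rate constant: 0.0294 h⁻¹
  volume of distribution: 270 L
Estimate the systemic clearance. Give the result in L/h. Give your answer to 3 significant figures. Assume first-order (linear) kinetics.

7.94 L/h

CL = k × Vd = 0.0294 × 270 = 7.938 L/h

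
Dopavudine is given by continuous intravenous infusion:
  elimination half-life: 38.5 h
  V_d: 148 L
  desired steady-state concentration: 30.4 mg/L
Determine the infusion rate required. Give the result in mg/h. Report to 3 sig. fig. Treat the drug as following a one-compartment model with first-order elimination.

81.0 mg/h

k = ln2 / t½ = 0.693147 / 38.5 = 0.01800 h⁻¹
CL = k × Vd = 0.01800 × 148 = 2.664 L/h
At steady state, infusion rate R₀ = Css × CL = 30.4 × 2.664 = 80.99 mg/h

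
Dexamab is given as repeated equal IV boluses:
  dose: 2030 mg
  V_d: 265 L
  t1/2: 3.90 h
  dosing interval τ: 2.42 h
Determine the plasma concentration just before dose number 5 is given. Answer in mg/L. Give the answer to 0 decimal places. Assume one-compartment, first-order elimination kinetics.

C₀ per dose = Dose / Vd = 2030 / 265 = 7.660 mg/L
k = ln2 / t½ = 0.693147 / 3.90 = 0.1777 h⁻¹
Fraction remaining after one interval: r = e^(−kτ) = e^(−0.1777 × 2.42) = 0.6505
Before dose 5, 4 doses have been given (aged 1τ, 2τ, 3τ, 4τ).
C_trough = C₀ × (r + r² + … + r^4) = C₀ × r(1−r^4)/(1−r)
        = 7.660 × 0.6505 × (1 − 0.1791) / (1 − 0.6505) = 11.70 mg/L

12 mg/L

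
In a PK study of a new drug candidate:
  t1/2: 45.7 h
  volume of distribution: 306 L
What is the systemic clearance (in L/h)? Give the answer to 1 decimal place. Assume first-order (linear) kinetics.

4.6 L/h

k = ln2 / t½ = 0.693147 / 45.7 = 0.01517 h⁻¹
CL = k × Vd = 0.01517 × 306 = 4.642 L/h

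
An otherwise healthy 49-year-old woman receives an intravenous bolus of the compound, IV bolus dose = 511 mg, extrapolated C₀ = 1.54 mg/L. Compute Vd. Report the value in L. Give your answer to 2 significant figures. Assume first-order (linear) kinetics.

Vd = Dose / C₀ = 511.0 / 1.54 = 331.8 L

330 L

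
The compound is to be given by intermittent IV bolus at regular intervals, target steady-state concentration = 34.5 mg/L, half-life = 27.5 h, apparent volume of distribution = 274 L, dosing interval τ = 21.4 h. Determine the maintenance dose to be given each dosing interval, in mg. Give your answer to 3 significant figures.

k = ln2 / t½ = 0.693147 / 27.5 = 0.02521 h⁻¹
CL = k × Vd = 0.02521 × 274 = 6.908 L/h
At steady state, Dose/τ = Css × CL.
Dose = Css × CL × τ = 34.5 × 6.908 × 21.4 = 5100 mg

5100 mg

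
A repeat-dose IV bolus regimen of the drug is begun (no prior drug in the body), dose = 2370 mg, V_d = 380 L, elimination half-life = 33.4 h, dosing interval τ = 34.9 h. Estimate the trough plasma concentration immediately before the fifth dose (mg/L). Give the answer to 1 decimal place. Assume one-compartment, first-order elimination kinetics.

C₀ per dose = Dose / Vd = 2370 / 380 = 6.237 mg/L
k = ln2 / t½ = 0.693147 / 33.4 = 0.02075 h⁻¹
Fraction remaining after one interval: r = e^(−kτ) = e^(−0.02075 × 34.9) = 0.4847
Before dose 5, 4 doses have been given (aged 1τ, 2τ, 3τ, 4τ).
C_trough = C₀ × (r + r² + … + r^4) = C₀ × r(1−r^4)/(1−r)
        = 6.237 × 0.4847 × (1 − 0.05519) / (1 − 0.4847) = 5.543 mg/L

5.5 mg/L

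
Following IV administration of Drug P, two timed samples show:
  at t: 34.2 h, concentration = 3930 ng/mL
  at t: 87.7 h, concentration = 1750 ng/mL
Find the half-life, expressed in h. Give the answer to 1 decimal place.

k = ln(C₁/C₂) / (t₂ − t₁) = ln(3930/1750) / (87.7 − 34.2)
  = 0.8090 / 53.50 = 0.01512 h⁻¹
t½ = ln2 / k = 0.693147 / 0.01512 = 45.84 h

45.8 h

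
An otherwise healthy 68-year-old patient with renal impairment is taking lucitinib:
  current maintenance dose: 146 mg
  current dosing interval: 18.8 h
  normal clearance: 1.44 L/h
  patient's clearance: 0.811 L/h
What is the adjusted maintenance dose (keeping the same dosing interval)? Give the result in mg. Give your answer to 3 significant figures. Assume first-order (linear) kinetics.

82.2 mg

To keep the same average steady-state level, dosing rate must scale with clearance.
CL ratio = 0.811 / 1.44 = 0.5632
New dose (same interval) = 146 × 0.5632 = 82.23 mg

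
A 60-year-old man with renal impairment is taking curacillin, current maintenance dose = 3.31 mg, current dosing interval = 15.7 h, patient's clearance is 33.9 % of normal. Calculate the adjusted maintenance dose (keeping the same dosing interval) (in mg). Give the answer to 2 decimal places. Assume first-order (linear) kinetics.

To keep the same average steady-state level, dosing rate must scale with clearance.
CL ratio = 33.9 / 100 = 0.3390
New dose (same interval) = 3.31 × 0.3390 = 1.122 mg

1.12 mg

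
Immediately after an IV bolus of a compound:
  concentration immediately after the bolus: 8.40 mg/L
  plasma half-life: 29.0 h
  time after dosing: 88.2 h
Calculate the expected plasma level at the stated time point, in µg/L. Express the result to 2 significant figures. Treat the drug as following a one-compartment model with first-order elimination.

1000 µg/L

k = ln2 / t½ = 0.693147 / 29.0 = 0.02390 h⁻¹
C = C₀ · e^(−k·t) = 8.400 × e^(−0.02390 × 88.2)
  = 8.400 × 0.1215 = 1.021 mg/L
Convert: 1.021 mg/L × 1000 = 1021 µg/L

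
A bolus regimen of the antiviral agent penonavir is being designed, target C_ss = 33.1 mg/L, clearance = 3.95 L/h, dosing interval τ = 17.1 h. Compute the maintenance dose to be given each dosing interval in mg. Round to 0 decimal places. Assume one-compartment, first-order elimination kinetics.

2236 mg

At steady state, Dose/τ = Css × CL.
Dose = Css × CL × τ = 33.1 × 3.950 × 17.1 = 2236 mg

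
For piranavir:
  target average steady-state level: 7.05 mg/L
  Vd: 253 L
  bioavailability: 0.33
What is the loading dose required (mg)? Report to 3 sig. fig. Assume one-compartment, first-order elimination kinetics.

LD = Css × Vd / F = 7.05 × 253 / 0.33 = 5405 mg

5410 mg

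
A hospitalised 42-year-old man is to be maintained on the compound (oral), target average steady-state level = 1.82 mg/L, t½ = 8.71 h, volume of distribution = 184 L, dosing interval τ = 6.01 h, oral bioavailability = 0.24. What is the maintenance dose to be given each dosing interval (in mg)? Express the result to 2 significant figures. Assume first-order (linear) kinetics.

670 mg

k = ln2 / t½ = 0.693147 / 8.71 = 0.07958 h⁻¹
CL = k × Vd = 0.07958 × 184 = 14.64 L/h
At steady state, F × (Dose/τ) = Css × CL.
Dose = Css × CL × τ / F = 1.82 × 14.64 × 6.01 / 0.24 = 667.2 mg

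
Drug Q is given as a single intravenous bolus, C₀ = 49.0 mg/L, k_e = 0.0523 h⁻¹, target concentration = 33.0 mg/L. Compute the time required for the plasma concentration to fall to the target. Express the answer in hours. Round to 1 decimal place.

7.6 h

t = ln(C₀ / C) / k = ln(49.00 / 33.0) / 0.05230
  = ln(1.485) / 0.05230 = 0.3954 / 0.05230 = 7.560 h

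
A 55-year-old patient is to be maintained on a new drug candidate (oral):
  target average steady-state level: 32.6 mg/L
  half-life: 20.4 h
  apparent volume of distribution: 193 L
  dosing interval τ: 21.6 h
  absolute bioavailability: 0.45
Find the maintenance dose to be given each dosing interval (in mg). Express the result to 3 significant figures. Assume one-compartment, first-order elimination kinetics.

10300 mg

k = ln2 / t½ = 0.693147 / 20.4 = 0.03398 h⁻¹
CL = k × Vd = 0.03398 × 193 = 6.558 L/h
At steady state, F × (Dose/τ) = Css × CL.
Dose = Css × CL × τ / F = 32.6 × 6.558 × 21.6 / 0.45 = 10260 mg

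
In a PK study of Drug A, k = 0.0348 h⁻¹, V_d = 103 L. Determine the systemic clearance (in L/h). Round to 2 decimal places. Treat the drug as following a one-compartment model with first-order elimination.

3.58 L/h

CL = k × Vd = 0.0348 × 103 = 3.584 L/h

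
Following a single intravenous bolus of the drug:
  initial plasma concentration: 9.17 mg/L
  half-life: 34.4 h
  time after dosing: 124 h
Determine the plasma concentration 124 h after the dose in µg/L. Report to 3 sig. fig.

k = ln2 / t½ = 0.693147 / 34.4 = 0.02015 h⁻¹
C = C₀ · e^(−k·t) = 9.170 × e^(−0.02015 × 124)
  = 9.170 × 0.08220 = 0.7538 mg/L
Convert: 0.7538 mg/L × 1000 = 753.8 µg/L

754 µg/L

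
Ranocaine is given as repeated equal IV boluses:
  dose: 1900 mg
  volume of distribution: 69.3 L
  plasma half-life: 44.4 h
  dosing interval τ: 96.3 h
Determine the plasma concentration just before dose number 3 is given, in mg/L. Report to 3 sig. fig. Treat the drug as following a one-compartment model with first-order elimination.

7.45 mg/L

C₀ per dose = Dose / Vd = 1900 / 69.3 = 27.42 mg/L
k = ln2 / t½ = 0.693147 / 44.4 = 0.01561 h⁻¹
Fraction remaining after one interval: r = e^(−kτ) = e^(−0.01561 × 96.3) = 0.2224
Before dose 3, 2 doses have been given (aged 1τ, 2τ).
C_trough = C₀ × (r + r²) = 27.42 × (0.2224 + 0.04946) = 7.454 mg/L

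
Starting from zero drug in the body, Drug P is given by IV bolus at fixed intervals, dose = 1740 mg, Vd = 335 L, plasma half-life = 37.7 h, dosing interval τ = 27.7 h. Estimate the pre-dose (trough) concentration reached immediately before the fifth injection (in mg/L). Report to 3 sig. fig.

C₀ per dose = Dose / Vd = 1740 / 335 = 5.194 mg/L
k = ln2 / t½ = 0.693147 / 37.7 = 0.01839 h⁻¹
Fraction remaining after one interval: r = e^(−kτ) = e^(−0.01839 × 27.7) = 0.6009
Before dose 5, 4 doses have been given (aged 1τ, 2τ, 3τ, 4τ).
C_trough = C₀ × (r + r² + … + r^4) = C₀ × r(1−r^4)/(1−r)
        = 5.194 × 0.6009 × (1 − 0.1304) / (1 − 0.6009) = 6.801 mg/L

6.80 mg/L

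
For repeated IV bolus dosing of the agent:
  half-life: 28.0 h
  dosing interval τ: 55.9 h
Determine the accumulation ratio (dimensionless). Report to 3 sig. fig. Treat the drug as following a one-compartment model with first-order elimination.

1.33

k = ln2 / t½ = 0.693147 / 28.0 = 0.02476 h⁻¹
e^(−kτ) = e^(−0.02476 × 55.9) = 0.2506
Accumulation ratio R = 1 / (1 − e^(−kτ)) = 1 / (1 − 0.2506) = 1.334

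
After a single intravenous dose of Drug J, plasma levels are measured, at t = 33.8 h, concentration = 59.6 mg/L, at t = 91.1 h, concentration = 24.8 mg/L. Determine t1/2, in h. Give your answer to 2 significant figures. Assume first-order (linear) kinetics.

k = ln(C₁/C₂) / (t₂ − t₁) = ln(59.6/24.8) / (91.1 − 33.8)
  = 0.8768 / 57.30 = 0.01530 h⁻¹
t½ = ln2 / k = 0.693147 / 0.01530 = 45.30 h

45 h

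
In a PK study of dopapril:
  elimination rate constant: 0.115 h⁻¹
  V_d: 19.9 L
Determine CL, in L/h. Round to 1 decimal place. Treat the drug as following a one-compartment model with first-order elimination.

2.3 L/h

CL = k × Vd = 0.115 × 19.9 = 2.289 L/h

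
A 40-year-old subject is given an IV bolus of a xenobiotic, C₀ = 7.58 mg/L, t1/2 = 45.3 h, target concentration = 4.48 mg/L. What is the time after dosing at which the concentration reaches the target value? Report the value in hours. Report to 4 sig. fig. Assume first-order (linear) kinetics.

k = ln2 / t½ = 0.693147 / 45.3 = 0.01530 h⁻¹
t = ln(C₀ / C) / k = ln(7.580 / 4.48) / 0.01530
  = ln(1.692) / 0.01530 = 0.5259 / 0.01530 = 34.37 h

34.37 h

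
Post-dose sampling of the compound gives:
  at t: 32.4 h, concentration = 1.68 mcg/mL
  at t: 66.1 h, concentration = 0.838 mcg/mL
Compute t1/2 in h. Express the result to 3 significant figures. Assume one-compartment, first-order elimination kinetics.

33.6 h

k = ln(C₁/C₂) / (t₂ − t₁) = ln(1.68/0.838) / (66.1 − 32.4)
  = 0.6955 / 33.70 = 0.02064 h⁻¹
t½ = ln2 / k = 0.693147 / 0.02064 = 33.58 h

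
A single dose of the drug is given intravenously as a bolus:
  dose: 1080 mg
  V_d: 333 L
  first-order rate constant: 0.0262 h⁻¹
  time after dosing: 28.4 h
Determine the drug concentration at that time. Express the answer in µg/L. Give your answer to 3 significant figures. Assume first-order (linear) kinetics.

1540 µg/L

C₀ = Dose / Vd = 1080 / 333 = 3.243 mg/L
C = C₀ · e^(−k·t) = 3.243 × e^(−0.02620 × 28.4)
  = 3.243 × 0.4752 = 1.541 mg/L
Convert: 1.541 mg/L × 1000 = 1541 µg/L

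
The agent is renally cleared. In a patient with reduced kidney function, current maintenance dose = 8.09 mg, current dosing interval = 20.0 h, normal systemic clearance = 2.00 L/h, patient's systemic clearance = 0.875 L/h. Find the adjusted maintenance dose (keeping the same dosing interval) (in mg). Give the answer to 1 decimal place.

To keep the same average steady-state level, dosing rate must scale with clearance.
CL ratio = 0.875 / 2.00 = 0.4375
New dose (same interval) = 8.09 × 0.4375 = 3.539 mg

3.5 mg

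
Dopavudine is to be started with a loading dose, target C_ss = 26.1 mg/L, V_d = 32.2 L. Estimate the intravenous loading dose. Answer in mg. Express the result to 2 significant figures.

LD = Css × Vd = 26.1 × 32.2 = 840.4 mg

840 mg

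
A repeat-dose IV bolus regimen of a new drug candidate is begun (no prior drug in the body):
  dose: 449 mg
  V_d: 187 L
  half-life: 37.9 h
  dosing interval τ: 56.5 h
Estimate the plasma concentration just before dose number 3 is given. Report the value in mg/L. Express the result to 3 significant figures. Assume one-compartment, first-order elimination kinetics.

1.16 mg/L

C₀ per dose = Dose / Vd = 449 / 187 = 2.401 mg/L
k = ln2 / t½ = 0.693147 / 37.9 = 0.01829 h⁻¹
Fraction remaining after one interval: r = e^(−kτ) = e^(−0.01829 × 56.5) = 0.3558
Before dose 3, 2 doses have been given (aged 1τ, 2τ).
C_trough = C₀ × (r + r²) = 2.401 × (0.3558 + 0.1266) = 1.158 mg/L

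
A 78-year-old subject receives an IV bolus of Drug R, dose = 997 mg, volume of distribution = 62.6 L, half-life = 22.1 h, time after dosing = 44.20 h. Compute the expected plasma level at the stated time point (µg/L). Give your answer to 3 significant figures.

3980 µg/L

C₀ = Dose / Vd = 997.0 / 62.6 = 15.93 mg/L
k = ln2 / t½ = 0.693147 / 22.1 = 0.03136 h⁻¹
t / t½ = 44.20 / 22.1 = 2 half-lives
C = C₀ × (1/2)^2 = 15.93 × 0.2500 = 3.983 mg/L
Convert: 3.983 mg/L × 1000 = 3983 µg/L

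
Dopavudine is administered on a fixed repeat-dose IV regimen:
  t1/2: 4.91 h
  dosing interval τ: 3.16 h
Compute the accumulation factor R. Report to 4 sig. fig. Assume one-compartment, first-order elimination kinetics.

k = ln2 / t½ = 0.693147 / 4.91 = 0.1412 h⁻¹
e^(−kτ) = e^(−0.1412 × 3.16) = 0.6401
Accumulation ratio R = 1 / (1 − e^(−kτ)) = 1 / (1 − 0.6401) = 2.779

2.779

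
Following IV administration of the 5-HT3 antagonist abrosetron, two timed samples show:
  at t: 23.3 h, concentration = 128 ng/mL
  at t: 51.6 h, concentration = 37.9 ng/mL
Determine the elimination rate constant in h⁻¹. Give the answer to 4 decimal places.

k = ln(C₁/C₂) / (t₂ − t₁) = ln(128/37.9) / (51.6 − 23.3)
  = 1.217 / 28.30 = 0.04300 h⁻¹

0.0430 h⁻¹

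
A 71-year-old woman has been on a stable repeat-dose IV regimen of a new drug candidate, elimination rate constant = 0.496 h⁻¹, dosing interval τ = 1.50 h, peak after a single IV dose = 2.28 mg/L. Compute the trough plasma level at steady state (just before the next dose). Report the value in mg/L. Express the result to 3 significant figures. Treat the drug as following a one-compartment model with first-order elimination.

e^(−kτ) = e^(−0.4960 × 1.50) = 0.4752
Accumulation ratio R = 1 / (1 − e^(−kτ)) = 1 / (1 − 0.4752) = 1.905
Steady-state trough = C₀ × R × e^(−kτ) = 2.28 × 1.905 × 0.4752 = 2.064 mg/L

2.06 mg/L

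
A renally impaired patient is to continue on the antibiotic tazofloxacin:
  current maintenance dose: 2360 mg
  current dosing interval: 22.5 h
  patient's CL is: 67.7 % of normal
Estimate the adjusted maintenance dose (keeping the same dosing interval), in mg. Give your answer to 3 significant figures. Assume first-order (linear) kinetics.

To keep the same average steady-state level, dosing rate must scale with clearance.
CL ratio = 67.7 / 100 = 0.6770
New dose (same interval) = 2360 × 0.6770 = 1598 mg

1600 mg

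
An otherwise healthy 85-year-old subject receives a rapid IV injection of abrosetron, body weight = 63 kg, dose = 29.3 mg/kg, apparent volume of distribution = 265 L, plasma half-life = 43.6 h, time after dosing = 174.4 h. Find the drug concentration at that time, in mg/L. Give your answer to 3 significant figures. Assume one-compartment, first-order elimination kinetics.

0.435 mg/L

Total dose = 29.3 × 63 = 1846 mg
C₀ = Dose / Vd = 1846 / 265 = 6.966 mg/L
k = ln2 / t½ = 0.693147 / 43.6 = 0.01590 h⁻¹
t / t½ = 174.4 / 43.6 = 4 half-lives
C = C₀ × (1/2)^4 = 6.966 × 0.06250 = 0.4354 mg/L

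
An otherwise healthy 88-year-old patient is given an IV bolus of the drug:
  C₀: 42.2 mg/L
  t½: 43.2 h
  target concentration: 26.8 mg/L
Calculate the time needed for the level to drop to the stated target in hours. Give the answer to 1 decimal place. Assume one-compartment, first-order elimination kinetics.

k = ln2 / t½ = 0.693147 / 43.2 = 0.01605 h⁻¹
t = ln(C₀ / C) / k = ln(42.20 / 26.8) / 0.01605
  = ln(1.575) / 0.01605 = 0.4543 / 0.01605 = 28.31 h

28.3 h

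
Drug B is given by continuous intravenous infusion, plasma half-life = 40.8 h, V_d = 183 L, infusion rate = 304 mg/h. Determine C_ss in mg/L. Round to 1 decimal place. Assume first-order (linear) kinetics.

97.8 mg/L

k = ln2 / t½ = 0.693147 / 40.8 = 0.01699 h⁻¹
CL = k × Vd = 0.01699 × 183 = 3.109 L/h
At steady state Css = R₀ / CL = 304 / 3.109 = 97.78 mg/L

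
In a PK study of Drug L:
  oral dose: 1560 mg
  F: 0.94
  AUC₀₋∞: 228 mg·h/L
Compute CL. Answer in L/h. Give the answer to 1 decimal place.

6.4 L/h

CL = F·Dose / AUC = 0.94 × 1560 / 228 = 6.432 L/h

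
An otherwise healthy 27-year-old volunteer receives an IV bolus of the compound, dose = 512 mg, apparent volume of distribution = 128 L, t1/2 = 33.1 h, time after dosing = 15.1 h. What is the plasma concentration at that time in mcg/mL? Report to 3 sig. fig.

C₀ = Dose / Vd = 512.0 / 128 = 4.000 mg/L
k = ln2 / t½ = 0.693147 / 33.1 = 0.02094 h⁻¹
C = C₀ · e^(−k·t) = 4.000 × e^(−0.02094 × 15.1)
  = 4.000 × 0.7289 = 2.916 mg/L
(2.916 mg/L = 2.916 mcg/mL)

2.92 mcg/mL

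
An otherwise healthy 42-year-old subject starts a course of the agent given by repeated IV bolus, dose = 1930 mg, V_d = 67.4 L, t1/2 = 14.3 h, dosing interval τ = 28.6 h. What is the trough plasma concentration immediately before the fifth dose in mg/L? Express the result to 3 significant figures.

C₀ per dose = Dose / Vd = 1930 / 67.4 = 28.64 mg/L
k = ln2 / t½ = 0.693147 / 14.3 = 0.04847 h⁻¹
Fraction remaining after one interval: r = e^(−kτ) = e^(−0.04847 × 28.6) = 0.2500
Before dose 5, 4 doses have been given (aged 1τ, 2τ, 3τ, 4τ).
C_trough = C₀ × (r + r² + … + r^4) = C₀ × r(1−r^4)/(1−r)
        = 28.64 × 0.2500 × (1 − 0.003906) / (1 − 0.2500) = 9.509 mg/L

9.51 mg/L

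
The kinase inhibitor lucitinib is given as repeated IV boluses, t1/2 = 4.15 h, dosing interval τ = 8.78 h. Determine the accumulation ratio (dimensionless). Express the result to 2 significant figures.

1.3

k = ln2 / t½ = 0.693147 / 4.15 = 0.1670 h⁻¹
e^(−kτ) = e^(−0.1670 × 8.78) = 0.2308
Accumulation ratio R = 1 / (1 − e^(−kτ)) = 1 / (1 − 0.2308) = 1.300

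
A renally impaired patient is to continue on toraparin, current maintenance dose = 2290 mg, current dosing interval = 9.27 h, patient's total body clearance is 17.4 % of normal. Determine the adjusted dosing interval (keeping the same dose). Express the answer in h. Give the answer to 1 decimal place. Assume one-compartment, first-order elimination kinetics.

To keep the same average steady-state level, dosing rate must scale with clearance.
CL ratio = 17.4 / 100 = 0.1740
New interval (same dose) = 9.27 / 0.1740 = 53.28 h

53.3 h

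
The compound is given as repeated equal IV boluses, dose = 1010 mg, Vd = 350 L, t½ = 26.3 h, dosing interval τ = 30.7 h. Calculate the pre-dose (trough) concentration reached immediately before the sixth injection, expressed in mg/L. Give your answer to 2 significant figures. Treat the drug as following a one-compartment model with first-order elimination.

C₀ per dose = Dose / Vd = 1010 / 350 = 2.886 mg/L
k = ln2 / t½ = 0.693147 / 26.3 = 0.02636 h⁻¹
Fraction remaining after one interval: r = e^(−kτ) = e^(−0.02636 × 30.7) = 0.4452
Before dose 6, 5 doses have been given (aged 1τ, 2τ, 3τ, 4τ, 5τ).
C_trough = C₀ × (r + r² + … + r^5) = C₀ × r(1−r^5)/(1−r)
        = 2.886 × 0.4452 × (1 − 0.01749) / (1 − 0.4452) = 2.275 mg/L

2.3 mg/L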